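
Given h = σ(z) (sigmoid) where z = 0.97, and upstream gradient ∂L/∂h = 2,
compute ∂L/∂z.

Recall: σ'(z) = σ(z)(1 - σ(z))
∂L/∂z = 0.3986

σ(0.97) = 0.7251
σ'(0.97) = σ(0.97)(1 - σ(0.97)) = 0.7251 × 0.2749 = 0.1993
∂L/∂z = ∂L/∂h · σ'(z) = 2 × 0.1993 = 0.3986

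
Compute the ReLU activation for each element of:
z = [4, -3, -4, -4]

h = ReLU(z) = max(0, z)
h = [4, 0, 0, 0]

ReLU applied element-wise: max(0,4)=4, max(0,-3)=0, max(0,-4)=0, max(0,-4)=0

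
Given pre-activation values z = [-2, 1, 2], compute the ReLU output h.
h = [0, 1, 2]

ReLU applied element-wise: max(0,-2)=0, max(0,1)=1, max(0,2)=2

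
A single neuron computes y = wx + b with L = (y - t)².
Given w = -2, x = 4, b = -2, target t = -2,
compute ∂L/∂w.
∂L/∂w = -64

y = wx + b = (-2)(4) + -2 = -10
∂L/∂y = 2(y - t) = 2(-10 - -2) = -16
∂y/∂w = x = 4
∂L/∂w = ∂L/∂y · ∂y/∂w = -16 × 4 = -64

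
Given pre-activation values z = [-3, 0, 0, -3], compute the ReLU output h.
h = [0, 0, 0, 0]

ReLU applied element-wise: max(0,-3)=0, max(0,0)=0, max(0,0)=0, max(0,-3)=0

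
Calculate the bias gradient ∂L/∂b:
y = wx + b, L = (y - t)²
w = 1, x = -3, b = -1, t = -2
∂L/∂b = -4

y = wx + b = (1)(-3) + -1 = -4
∂L/∂y = 2(y - t) = 2(-4 - -2) = -4
∂y/∂b = 1
∂L/∂b = ∂L/∂y · ∂y/∂b = -4 × 1 = -4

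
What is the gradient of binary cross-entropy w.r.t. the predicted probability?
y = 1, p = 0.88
∂L/∂p = -1.136

∂L/∂p = -y/p + (1-y)/(1-p) = -1/0.88 + 0 = -1.136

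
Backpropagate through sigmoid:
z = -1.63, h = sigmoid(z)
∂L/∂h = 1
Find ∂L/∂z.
∂L/∂z = 0.137

σ(-1.63) = 0.1638
σ'(-1.63) = σ(-1.63)(1 - σ(-1.63)) = 0.1638 × 0.8362 = 0.137
∂L/∂z = ∂L/∂h · σ'(z) = 1 × 0.137 = 0.137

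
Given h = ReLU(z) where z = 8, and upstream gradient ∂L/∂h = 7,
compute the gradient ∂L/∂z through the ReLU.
∂L/∂z = 7

h = ReLU(8) = 8
Since z > 0: ∂h/∂z = 1
∂L/∂z = ∂L/∂h · ∂h/∂z = 7 × 1 = 7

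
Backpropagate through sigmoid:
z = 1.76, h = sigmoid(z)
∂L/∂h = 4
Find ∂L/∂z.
∂L/∂z = 0.501

σ(1.76) = 0.8532
σ'(1.76) = σ(1.76)(1 - σ(1.76)) = 0.8532 × 0.1468 = 0.1252
∂L/∂z = ∂L/∂h · σ'(z) = 4 × 0.1252 = 0.501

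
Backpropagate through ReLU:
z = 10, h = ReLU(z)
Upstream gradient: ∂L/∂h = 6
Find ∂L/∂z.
∂L/∂z = 6

h = ReLU(10) = 10
Since z > 0: ∂h/∂z = 1
∂L/∂z = ∂L/∂h · ∂h/∂z = 6 × 1 = 6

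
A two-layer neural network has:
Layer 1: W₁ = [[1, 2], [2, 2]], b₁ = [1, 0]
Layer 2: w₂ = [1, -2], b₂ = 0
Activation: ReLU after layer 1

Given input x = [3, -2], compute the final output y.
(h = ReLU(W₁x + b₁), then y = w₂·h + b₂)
y = -4

Layer 1 pre-activation: z₁ = [0, 2]
After ReLU: h = [0, 2]
Layer 2 output: y = 1×0 + -2×2 + 0 = -4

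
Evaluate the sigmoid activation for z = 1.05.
0.7408

sigmoid(1.05) = 1/(1 + e^(-1.05)) = 1/(1 + 0.3499) = 0.7408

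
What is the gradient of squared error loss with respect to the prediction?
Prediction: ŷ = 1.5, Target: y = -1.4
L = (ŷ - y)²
∂L/∂ŷ = 5.8

∂L/∂ŷ = 2(ŷ - y) = 2(1.5 - -1.4) = 2(2.9) = 5.8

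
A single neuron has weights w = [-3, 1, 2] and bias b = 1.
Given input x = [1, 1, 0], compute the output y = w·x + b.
y = -1

y = (-3)(1) + (1)(1) + (2)(0) + 1 = -1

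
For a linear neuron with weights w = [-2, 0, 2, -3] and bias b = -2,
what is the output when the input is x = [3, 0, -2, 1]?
y = -15

y = (-2)(3) + (0)(0) + (2)(-2) + (-3)(1) + -2 = -15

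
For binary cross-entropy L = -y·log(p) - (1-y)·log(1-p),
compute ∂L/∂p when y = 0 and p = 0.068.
∂L/∂p = 1.073

∂L/∂p = -y/p + (1-y)/(1-p) = 0 + 1/0.932 = 1.073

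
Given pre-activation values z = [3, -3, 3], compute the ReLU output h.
h = [3, 0, 3]

ReLU applied element-wise: max(0,3)=3, max(0,-3)=0, max(0,3)=3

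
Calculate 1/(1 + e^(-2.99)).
0.9521

sigmoid(2.99) = 1/(1 + e^(-2.99)) = 1/(1 + 0.05029) = 0.9521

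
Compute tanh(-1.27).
-0.8538

tanh(-1.27) = (e^(-1.27) - e^(1.27))/(e^(-1.27) + e^(1.27)) = -0.8538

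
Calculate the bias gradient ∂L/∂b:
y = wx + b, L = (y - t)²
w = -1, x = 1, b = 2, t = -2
∂L/∂b = 6

y = wx + b = (-1)(1) + 2 = 1
∂L/∂y = 2(y - t) = 2(1 - -2) = 6
∂y/∂b = 1
∂L/∂b = ∂L/∂y · ∂y/∂b = 6 × 1 = 6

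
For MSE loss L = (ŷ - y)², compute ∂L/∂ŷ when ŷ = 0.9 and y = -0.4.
∂L/∂ŷ = 2.6

∂L/∂ŷ = 2(ŷ - y) = 2(0.9 - -0.4) = 2(1.3) = 2.6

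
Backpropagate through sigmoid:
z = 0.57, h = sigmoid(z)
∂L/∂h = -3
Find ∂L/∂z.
∂L/∂z = -0.6922

σ(0.57) = 0.6388
σ'(0.57) = σ(0.57)(1 - σ(0.57)) = 0.6388 × 0.3612 = 0.2307
∂L/∂z = ∂L/∂h · σ'(z) = -3 × 0.2307 = -0.6922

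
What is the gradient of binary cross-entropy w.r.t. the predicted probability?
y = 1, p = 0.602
∂L/∂p = -1.661

∂L/∂p = -y/p + (1-y)/(1-p) = -1/0.602 + 0 = -1.661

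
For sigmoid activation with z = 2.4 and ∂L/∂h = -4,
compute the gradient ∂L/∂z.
∂L/∂z = -0.305

σ(2.4) = 0.9168
σ'(2.4) = σ(2.4)(1 - σ(2.4)) = 0.9168 × 0.08317 = 0.07625
∂L/∂z = ∂L/∂h · σ'(z) = -4 × 0.07625 = -0.305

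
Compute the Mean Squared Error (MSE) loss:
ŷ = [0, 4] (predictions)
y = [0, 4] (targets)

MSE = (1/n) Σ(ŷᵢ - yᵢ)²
MSE = 0

MSE = (1/2)((0-0)² + (4-4)²) = (1/2)(0 + 0) = 0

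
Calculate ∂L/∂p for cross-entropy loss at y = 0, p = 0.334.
∂L/∂p = 1.502

∂L/∂p = -y/p + (1-y)/(1-p) = 0 + 1/0.666 = 1.502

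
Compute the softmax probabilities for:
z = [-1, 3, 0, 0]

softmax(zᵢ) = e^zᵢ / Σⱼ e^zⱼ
p = [0.0164, 0.8945, 0.0445, 0.0445]

exp(z) = [0.3679, 20.09, 1, 1]
Sum = 22.45
p = [0.0164, 0.8945, 0.0445, 0.0445]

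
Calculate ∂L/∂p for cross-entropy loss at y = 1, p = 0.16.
∂L/∂p = -6.25

∂L/∂p = -y/p + (1-y)/(1-p) = -1/0.16 + 0 = -6.25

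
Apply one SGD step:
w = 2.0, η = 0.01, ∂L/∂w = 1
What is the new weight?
w_new = 1.99

w_new = w - η·∂L/∂w = 2.0 - 0.01×(1) = 2.0 - (0.01) = 1.99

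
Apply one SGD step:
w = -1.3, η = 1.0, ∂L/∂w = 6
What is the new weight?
w_new = -7.3

w_new = w - η·∂L/∂w = -1.3 - 1.0×(6) = -1.3 - (6) = -7.3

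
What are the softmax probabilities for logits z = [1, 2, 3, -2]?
p = [0.0896, 0.2436, 0.6623, 0.0045]

exp(z) = [2.718, 7.389, 20.09, 0.1353]
Sum = 30.33
p = [0.0896, 0.2436, 0.6623, 0.0045]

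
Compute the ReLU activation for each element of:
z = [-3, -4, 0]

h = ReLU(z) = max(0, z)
h = [0, 0, 0]

ReLU applied element-wise: max(0,-3)=0, max(0,-4)=0, max(0,0)=0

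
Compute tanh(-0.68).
-0.5915

tanh(-0.68) = (e^(-0.68) - e^(0.68))/(e^(-0.68) + e^(0.68)) = -0.5915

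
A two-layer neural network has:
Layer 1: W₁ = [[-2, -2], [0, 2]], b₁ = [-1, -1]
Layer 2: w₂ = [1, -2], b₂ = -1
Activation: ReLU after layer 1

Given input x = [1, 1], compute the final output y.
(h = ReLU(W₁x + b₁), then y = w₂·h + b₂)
y = -3

Layer 1 pre-activation: z₁ = [-5, 1]
After ReLU: h = [0, 1]
Layer 2 output: y = 1×0 + -2×1 + -1 = -3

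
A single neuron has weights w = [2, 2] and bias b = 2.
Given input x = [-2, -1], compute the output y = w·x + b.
y = -4

y = (2)(-2) + (2)(-1) + 2 = -4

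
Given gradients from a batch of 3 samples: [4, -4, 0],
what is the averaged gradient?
Average gradient = 0

Average = (1/3)(4 + -4 + 0) = 0/3 = 0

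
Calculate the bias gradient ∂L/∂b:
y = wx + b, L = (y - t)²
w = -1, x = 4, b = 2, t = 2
∂L/∂b = -8

y = wx + b = (-1)(4) + 2 = -2
∂L/∂y = 2(y - t) = 2(-2 - 2) = -8
∂y/∂b = 1
∂L/∂b = ∂L/∂y · ∂y/∂b = -8 × 1 = -8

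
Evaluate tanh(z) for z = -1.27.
-0.8538

tanh(-1.27) = (e^(-1.27) - e^(1.27))/(e^(-1.27) + e^(1.27)) = -0.8538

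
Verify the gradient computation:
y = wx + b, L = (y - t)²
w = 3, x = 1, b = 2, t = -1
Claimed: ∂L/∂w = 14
Incorrect

y = (3)(1) + 2 = 5
∂L/∂y = 2(y - t) = 2(5 - -1) = 12
∂y/∂w = x = 1
∂L/∂w = 12 × 1 = 12

Claimed value: 14
Incorrect: The correct gradient is 12.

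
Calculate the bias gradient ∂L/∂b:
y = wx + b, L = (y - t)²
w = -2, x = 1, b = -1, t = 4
∂L/∂b = -14

y = wx + b = (-2)(1) + -1 = -3
∂L/∂y = 2(y - t) = 2(-3 - 4) = -14
∂y/∂b = 1
∂L/∂b = ∂L/∂y · ∂y/∂b = -14 × 1 = -14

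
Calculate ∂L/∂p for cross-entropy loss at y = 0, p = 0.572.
∂L/∂p = 2.336

∂L/∂p = -y/p + (1-y)/(1-p) = 0 + 1/0.428 = 2.336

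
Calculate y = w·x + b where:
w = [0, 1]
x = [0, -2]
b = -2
y = -4

y = (0)(0) + (1)(-2) + -2 = -4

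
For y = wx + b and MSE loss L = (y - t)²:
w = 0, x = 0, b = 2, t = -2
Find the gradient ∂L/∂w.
∂L/∂w = 0

y = wx + b = (0)(0) + 2 = 2
∂L/∂y = 2(y - t) = 2(2 - -2) = 8
∂y/∂w = x = 0
∂L/∂w = ∂L/∂y · ∂y/∂w = 8 × 0 = 0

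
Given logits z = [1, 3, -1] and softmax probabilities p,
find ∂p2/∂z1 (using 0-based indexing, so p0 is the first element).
∂p2/∂z1 = -0.01376

p = softmax(z) = [0.1173, 0.8668, 0.01588]
p2 = 0.01588, p1 = 0.8668

∂p2/∂z1 = -p2 × p1 = -0.01588 × 0.8668 = -0.01376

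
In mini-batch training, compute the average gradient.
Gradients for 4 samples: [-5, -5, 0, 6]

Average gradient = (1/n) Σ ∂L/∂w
Average gradient = -1

Average = (1/4)(-5 + -5 + 0 + 6) = -4/4 = -1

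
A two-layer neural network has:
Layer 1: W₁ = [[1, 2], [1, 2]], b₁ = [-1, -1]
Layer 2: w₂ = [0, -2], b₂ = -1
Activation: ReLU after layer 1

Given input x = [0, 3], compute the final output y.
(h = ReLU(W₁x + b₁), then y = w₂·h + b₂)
y = -11

Layer 1 pre-activation: z₁ = [5, 5]
After ReLU: h = [5, 5]
Layer 2 output: y = 0×5 + -2×5 + -1 = -11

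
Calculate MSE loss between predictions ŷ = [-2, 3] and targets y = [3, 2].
MSE = 13

MSE = (1/2)((-2-3)² + (3-2)²) = (1/2)(25 + 1) = 13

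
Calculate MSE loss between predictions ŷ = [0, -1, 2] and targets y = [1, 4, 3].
MSE = 9

MSE = (1/3)((0-1)² + (-1-4)² + (2-3)²) = (1/3)(1 + 25 + 1) = 9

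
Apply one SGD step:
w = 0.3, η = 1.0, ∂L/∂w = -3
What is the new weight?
w_new = 3.3

w_new = w - η·∂L/∂w = 0.3 - 1.0×(-3) = 0.3 - (-3) = 3.3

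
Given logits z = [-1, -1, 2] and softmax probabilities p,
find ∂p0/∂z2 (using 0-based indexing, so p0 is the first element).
∂p0/∂z2 = -0.04118

p = softmax(z) = [0.04528, 0.04528, 0.9094]
p0 = 0.04528, p2 = 0.9094

∂p0/∂z2 = -p0 × p2 = -0.04528 × 0.9094 = -0.04118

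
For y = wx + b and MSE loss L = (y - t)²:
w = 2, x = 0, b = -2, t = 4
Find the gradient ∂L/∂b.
∂L/∂b = -12

y = wx + b = (2)(0) + -2 = -2
∂L/∂y = 2(y - t) = 2(-2 - 4) = -12
∂y/∂b = 1
∂L/∂b = ∂L/∂y · ∂y/∂b = -12 × 1 = -12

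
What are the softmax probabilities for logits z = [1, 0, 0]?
p = [0.5761, 0.2119, 0.2119]

exp(z) = [2.718, 1, 1]
Sum = 4.718
p = [0.5761, 0.2119, 0.2119]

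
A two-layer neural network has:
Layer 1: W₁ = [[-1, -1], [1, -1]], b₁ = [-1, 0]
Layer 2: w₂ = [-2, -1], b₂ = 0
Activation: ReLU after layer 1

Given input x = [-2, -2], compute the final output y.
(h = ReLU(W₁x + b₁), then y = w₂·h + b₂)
y = -6

Layer 1 pre-activation: z₁ = [3, 0]
After ReLU: h = [3, 0]
Layer 2 output: y = -2×3 + -1×0 + 0 = -6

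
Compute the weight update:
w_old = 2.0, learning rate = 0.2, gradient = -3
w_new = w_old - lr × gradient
w_new = 2.6

w_new = w - η·∂L/∂w = 2.0 - 0.2×(-3) = 2.0 - (-0.6) = 2.6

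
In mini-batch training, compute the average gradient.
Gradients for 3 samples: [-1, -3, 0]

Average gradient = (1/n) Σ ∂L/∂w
Average gradient = -1.333

Average = (1/3)(-1 + -3 + 0) = -4/3 = -1.333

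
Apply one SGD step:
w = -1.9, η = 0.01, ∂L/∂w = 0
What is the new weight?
w_new = -1.9

w_new = w - η·∂L/∂w = -1.9 - 0.01×(0) = -1.9 - (0) = -1.9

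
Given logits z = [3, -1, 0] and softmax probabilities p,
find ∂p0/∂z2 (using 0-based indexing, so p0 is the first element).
∂p0/∂z2 = -0.04364

p = softmax(z) = [0.9362, 0.01715, 0.04661]
p0 = 0.9362, p2 = 0.04661

∂p0/∂z2 = -p0 × p2 = -0.9362 × 0.04661 = -0.04364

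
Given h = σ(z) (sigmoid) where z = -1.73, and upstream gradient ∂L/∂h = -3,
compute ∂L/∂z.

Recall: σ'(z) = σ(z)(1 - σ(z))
∂L/∂z = -0.3837

σ(-1.73) = 0.1506
σ'(-1.73) = σ(-1.73)(1 - σ(-1.73)) = 0.1506 × 0.8494 = 0.1279
∂L/∂z = ∂L/∂h · σ'(z) = -3 × 0.1279 = -0.3837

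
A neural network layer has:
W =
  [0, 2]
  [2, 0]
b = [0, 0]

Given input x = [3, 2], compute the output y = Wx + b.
y = [4, 6]

Wx = [0×3 + 2×2, 2×3 + 0×2]
   = [4, 6]
y = Wx + b = [4 + 0, 6 + 0] = [4, 6]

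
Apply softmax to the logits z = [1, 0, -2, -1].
p = [0.6439, 0.2369, 0.0321, 0.0871]

exp(z) = [2.718, 1, 0.1353, 0.3679]
Sum = 4.221
p = [0.6439, 0.2369, 0.0321, 0.0871]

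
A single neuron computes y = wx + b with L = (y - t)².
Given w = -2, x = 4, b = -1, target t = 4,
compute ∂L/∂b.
∂L/∂b = -26

y = wx + b = (-2)(4) + -1 = -9
∂L/∂y = 2(y - t) = 2(-9 - 4) = -26
∂y/∂b = 1
∂L/∂b = ∂L/∂y · ∂y/∂b = -26 × 1 = -26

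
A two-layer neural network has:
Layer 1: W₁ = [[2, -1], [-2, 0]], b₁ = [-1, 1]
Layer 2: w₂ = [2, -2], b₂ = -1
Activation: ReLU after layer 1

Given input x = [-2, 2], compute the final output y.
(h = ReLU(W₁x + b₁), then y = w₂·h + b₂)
y = -11

Layer 1 pre-activation: z₁ = [-7, 5]
After ReLU: h = [0, 5]
Layer 2 output: y = 2×0 + -2×5 + -1 = -11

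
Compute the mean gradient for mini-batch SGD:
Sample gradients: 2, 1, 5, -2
Average gradient = 1.5

Average = (1/4)(2 + 1 + 5 + -2) = 6/4 = 1.5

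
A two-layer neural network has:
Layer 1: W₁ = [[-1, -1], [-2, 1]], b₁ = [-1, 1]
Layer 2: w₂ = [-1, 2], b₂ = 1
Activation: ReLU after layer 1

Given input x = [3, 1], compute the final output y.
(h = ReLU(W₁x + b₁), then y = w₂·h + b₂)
y = 1

Layer 1 pre-activation: z₁ = [-5, -4]
After ReLU: h = [0, 0]
Layer 2 output: y = -1×0 + 2×0 + 1 = 1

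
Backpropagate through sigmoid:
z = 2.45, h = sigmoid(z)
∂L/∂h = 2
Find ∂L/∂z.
∂L/∂z = 0.1463

σ(2.45) = 0.9206
σ'(2.45) = σ(2.45)(1 - σ(2.45)) = 0.9206 × 0.07944 = 0.07313
∂L/∂z = ∂L/∂h · σ'(z) = 2 × 0.07313 = 0.1463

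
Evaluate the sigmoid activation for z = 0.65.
0.657

sigmoid(0.65) = 1/(1 + e^(-0.65)) = 1/(1 + 0.522) = 0.657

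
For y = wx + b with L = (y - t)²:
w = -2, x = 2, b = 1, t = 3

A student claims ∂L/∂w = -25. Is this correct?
Incorrect

y = (-2)(2) + 1 = -3
∂L/∂y = 2(y - t) = 2(-3 - 3) = -12
∂y/∂w = x = 2
∂L/∂w = -12 × 2 = -24

Claimed value: -25
Incorrect: The correct gradient is -24.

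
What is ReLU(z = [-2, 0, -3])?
h = [0, 0, 0]

ReLU applied element-wise: max(0,-2)=0, max(0,0)=0, max(0,-3)=0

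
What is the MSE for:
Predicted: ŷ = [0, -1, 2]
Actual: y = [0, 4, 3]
MSE = 8.667

MSE = (1/3)((0-0)² + (-1-4)² + (2-3)²) = (1/3)(0 + 25 + 1) = 8.667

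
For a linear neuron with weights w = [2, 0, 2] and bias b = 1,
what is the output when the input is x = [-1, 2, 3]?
y = 5

y = (2)(-1) + (0)(2) + (2)(3) + 1 = 5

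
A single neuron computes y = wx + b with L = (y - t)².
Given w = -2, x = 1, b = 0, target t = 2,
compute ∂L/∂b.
∂L/∂b = -8

y = wx + b = (-2)(1) + 0 = -2
∂L/∂y = 2(y - t) = 2(-2 - 2) = -8
∂y/∂b = 1
∂L/∂b = ∂L/∂y · ∂y/∂b = -8 × 1 = -8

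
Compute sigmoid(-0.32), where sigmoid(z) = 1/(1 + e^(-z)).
0.4207

sigmoid(-0.32) = 1/(1 + e^(0.32)) = 1/(1 + 1.377) = 0.4207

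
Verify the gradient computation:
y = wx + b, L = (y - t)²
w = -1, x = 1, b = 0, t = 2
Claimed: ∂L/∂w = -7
Incorrect

y = (-1)(1) + 0 = -1
∂L/∂y = 2(y - t) = 2(-1 - 2) = -6
∂y/∂w = x = 1
∂L/∂w = -6 × 1 = -6

Claimed value: -7
Incorrect: The correct gradient is -6.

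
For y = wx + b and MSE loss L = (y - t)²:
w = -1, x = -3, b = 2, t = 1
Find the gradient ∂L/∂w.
∂L/∂w = -24

y = wx + b = (-1)(-3) + 2 = 5
∂L/∂y = 2(y - t) = 2(5 - 1) = 8
∂y/∂w = x = -3
∂L/∂w = ∂L/∂y · ∂y/∂w = 8 × -3 = -24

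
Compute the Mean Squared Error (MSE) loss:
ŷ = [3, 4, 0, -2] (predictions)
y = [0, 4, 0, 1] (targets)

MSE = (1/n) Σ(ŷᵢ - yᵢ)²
MSE = 4.5

MSE = (1/4)((3-0)² + (4-4)² + (0-0)² + (-2-1)²) = (1/4)(9 + 0 + 0 + 9) = 4.5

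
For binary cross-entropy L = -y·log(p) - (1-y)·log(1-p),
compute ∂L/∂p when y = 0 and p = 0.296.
∂L/∂p = 1.42

∂L/∂p = -y/p + (1-y)/(1-p) = 0 + 1/0.704 = 1.42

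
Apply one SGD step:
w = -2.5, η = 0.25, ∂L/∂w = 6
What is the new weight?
w_new = -4

w_new = w - η·∂L/∂w = -2.5 - 0.25×(6) = -2.5 - (1.5) = -4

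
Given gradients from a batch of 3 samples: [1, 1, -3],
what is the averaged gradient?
Average gradient = -0.3333

Average = (1/3)(1 + 1 + -3) = -1/3 = -0.3333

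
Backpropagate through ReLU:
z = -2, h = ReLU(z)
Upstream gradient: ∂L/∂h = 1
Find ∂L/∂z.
∂L/∂z = 0

h = ReLU(-2) = 0
Since z < 0: ∂h/∂z = 0
∂L/∂z = ∂L/∂h · ∂h/∂z = 1 × 0 = 0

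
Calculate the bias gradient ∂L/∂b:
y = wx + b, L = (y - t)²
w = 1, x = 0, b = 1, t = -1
∂L/∂b = 4

y = wx + b = (1)(0) + 1 = 1
∂L/∂y = 2(y - t) = 2(1 - -1) = 4
∂y/∂b = 1
∂L/∂b = ∂L/∂y · ∂y/∂b = 4 × 1 = 4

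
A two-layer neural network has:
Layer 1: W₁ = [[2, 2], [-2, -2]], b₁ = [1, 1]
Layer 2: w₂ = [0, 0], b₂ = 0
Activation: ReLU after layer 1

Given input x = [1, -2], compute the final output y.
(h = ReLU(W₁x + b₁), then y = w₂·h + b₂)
y = 0

Layer 1 pre-activation: z₁ = [-1, 3]
After ReLU: h = [0, 3]
Layer 2 output: y = 0×0 + 0×3 + 0 = 0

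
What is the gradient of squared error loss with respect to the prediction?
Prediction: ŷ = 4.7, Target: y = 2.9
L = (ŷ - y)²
∂L/∂ŷ = 3.6

∂L/∂ŷ = 2(ŷ - y) = 2(4.7 - 2.9) = 2(1.8) = 3.6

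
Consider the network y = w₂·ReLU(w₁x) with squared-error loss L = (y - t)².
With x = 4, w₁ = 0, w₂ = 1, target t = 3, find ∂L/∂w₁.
∂L/∂w₁ = 0

Forward pass:
z = w₁x = 0×4 = 0
h = ReLU(0) = 0
y = w₂h = 1×0 = 0

Backward pass:
∂L/∂y = 2(y - t) = 2(0 - 3) = -6
∂y/∂h = w₂ = 1
∂h/∂z = 0 (ReLU derivative)
∂z/∂w₁ = x = 4

∂L/∂w₁ = -6 × 1 × 0 × 4 = 0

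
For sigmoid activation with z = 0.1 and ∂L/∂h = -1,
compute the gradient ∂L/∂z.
∂L/∂z = -0.2494

σ(0.1) = 0.525
σ'(0.1) = σ(0.1)(1 - σ(0.1)) = 0.525 × 0.475 = 0.2494
∂L/∂z = ∂L/∂h · σ'(z) = -1 × 0.2494 = -0.2494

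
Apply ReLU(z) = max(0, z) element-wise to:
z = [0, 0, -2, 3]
h = [0, 0, 0, 3]

ReLU applied element-wise: max(0,0)=0, max(0,0)=0, max(0,-2)=0, max(0,3)=3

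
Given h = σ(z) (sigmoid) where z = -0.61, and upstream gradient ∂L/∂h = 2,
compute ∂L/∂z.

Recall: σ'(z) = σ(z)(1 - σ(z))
∂L/∂z = 0.4562

σ(-0.61) = 0.3521
σ'(-0.61) = σ(-0.61)(1 - σ(-0.61)) = 0.3521 × 0.6479 = 0.2281
∂L/∂z = ∂L/∂h · σ'(z) = 2 × 0.2281 = 0.4562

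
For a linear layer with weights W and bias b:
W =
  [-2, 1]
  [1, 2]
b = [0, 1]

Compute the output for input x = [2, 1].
y = [-3, 5]

Wx = [-2×2 + 1×1, 1×2 + 2×1]
   = [-3, 4]
y = Wx + b = [-3 + 0, 4 + 1] = [-3, 5]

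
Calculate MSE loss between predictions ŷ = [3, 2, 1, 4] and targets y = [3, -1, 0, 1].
MSE = 4.75

MSE = (1/4)((3-3)² + (2--1)² + (1-0)² + (4-1)²) = (1/4)(0 + 9 + 1 + 9) = 4.75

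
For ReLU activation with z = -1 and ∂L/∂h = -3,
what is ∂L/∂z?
∂L/∂z = 0

h = ReLU(-1) = 0
Since z < 0: ∂h/∂z = 0
∂L/∂z = ∂L/∂h · ∂h/∂z = -3 × 0 = 0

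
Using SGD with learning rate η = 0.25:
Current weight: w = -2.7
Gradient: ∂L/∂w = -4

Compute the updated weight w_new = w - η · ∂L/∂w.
w_new = -1.7

w_new = w - η·∂L/∂w = -2.7 - 0.25×(-4) = -2.7 - (-1) = -1.7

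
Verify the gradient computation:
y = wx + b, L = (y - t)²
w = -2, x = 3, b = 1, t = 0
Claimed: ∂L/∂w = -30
Correct

y = (-2)(3) + 1 = -5
∂L/∂y = 2(y - t) = 2(-5 - 0) = -10
∂y/∂w = x = 3
∂L/∂w = -10 × 3 = -30

Claimed value: -30
Correct: The correct gradient is -30.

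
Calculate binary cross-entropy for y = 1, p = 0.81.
L = 0.2107

L = -1·log(0.81) - 0·log(0.19) = -log(0.81) = 0.2107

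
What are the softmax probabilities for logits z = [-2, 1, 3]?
p = [0.0059, 0.1185, 0.8756]

exp(z) = [0.1353, 2.718, 20.09]
Sum = 22.94
p = [0.0059, 0.1185, 0.8756]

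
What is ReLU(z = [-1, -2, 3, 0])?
h = [0, 0, 3, 0]

ReLU applied element-wise: max(0,-1)=0, max(0,-2)=0, max(0,3)=3, max(0,0)=0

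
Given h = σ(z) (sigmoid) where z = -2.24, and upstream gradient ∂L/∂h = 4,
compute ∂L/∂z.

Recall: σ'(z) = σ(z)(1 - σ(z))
∂L/∂z = 0.3478

σ(-2.24) = 0.09622
σ'(-2.24) = σ(-2.24)(1 - σ(-2.24)) = 0.09622 × 0.9038 = 0.08696
∂L/∂z = ∂L/∂h · σ'(z) = 4 × 0.08696 = 0.3478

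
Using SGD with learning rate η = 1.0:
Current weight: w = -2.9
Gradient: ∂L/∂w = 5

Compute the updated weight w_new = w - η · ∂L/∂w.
w_new = -7.9

w_new = w - η·∂L/∂w = -2.9 - 1.0×(5) = -2.9 - (5) = -7.9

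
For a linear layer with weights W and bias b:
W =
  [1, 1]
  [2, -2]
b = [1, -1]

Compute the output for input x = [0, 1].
y = [2, -3]

Wx = [1×0 + 1×1, 2×0 + -2×1]
   = [1, -2]
y = Wx + b = [1 + 1, -2 + -1] = [2, -3]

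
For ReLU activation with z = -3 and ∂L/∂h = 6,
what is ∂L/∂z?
∂L/∂z = 0

h = ReLU(-3) = 0
Since z < 0: ∂h/∂z = 0
∂L/∂z = ∂L/∂h · ∂h/∂z = 6 × 0 = 0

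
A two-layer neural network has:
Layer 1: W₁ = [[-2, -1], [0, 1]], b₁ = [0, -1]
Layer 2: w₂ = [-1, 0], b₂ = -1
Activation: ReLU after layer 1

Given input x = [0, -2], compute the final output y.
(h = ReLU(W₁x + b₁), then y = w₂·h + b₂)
y = -3

Layer 1 pre-activation: z₁ = [2, -3]
After ReLU: h = [2, 0]
Layer 2 output: y = -1×2 + 0×0 + -1 = -3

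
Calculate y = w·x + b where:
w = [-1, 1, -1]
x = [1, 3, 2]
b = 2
y = 2

y = (-1)(1) + (1)(3) + (-1)(2) + 2 = 2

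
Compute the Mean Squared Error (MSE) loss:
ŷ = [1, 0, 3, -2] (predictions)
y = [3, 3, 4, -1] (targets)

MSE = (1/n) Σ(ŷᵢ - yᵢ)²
MSE = 3.75

MSE = (1/4)((1-3)² + (0-3)² + (3-4)² + (-2--1)²) = (1/4)(4 + 9 + 1 + 1) = 3.75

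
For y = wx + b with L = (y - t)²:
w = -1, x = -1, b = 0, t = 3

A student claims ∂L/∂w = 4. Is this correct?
Correct

y = (-1)(-1) + 0 = 1
∂L/∂y = 2(y - t) = 2(1 - 3) = -4
∂y/∂w = x = -1
∂L/∂w = -4 × -1 = 4

Claimed value: 4
Correct: The correct gradient is 4.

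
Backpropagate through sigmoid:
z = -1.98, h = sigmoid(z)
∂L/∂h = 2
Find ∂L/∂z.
∂L/∂z = 0.2132

σ(-1.98) = 0.1213
σ'(-1.98) = σ(-1.98)(1 - σ(-1.98)) = 0.1213 × 0.8787 = 0.1066
∂L/∂z = ∂L/∂h · σ'(z) = 2 × 0.1066 = 0.2132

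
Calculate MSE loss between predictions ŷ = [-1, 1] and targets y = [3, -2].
MSE = 12.5

MSE = (1/2)((-1-3)² + (1--2)²) = (1/2)(16 + 9) = 12.5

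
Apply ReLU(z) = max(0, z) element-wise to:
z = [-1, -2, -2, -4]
h = [0, 0, 0, 0]

ReLU applied element-wise: max(0,-1)=0, max(0,-2)=0, max(0,-2)=0, max(0,-4)=0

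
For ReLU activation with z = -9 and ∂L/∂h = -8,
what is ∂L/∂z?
∂L/∂z = 0

h = ReLU(-9) = 0
Since z < 0: ∂h/∂z = 0
∂L/∂z = ∂L/∂h · ∂h/∂z = -8 × 0 = 0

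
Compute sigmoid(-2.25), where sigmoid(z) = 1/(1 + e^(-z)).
0.09535

sigmoid(-2.25) = 1/(1 + e^(2.25)) = 1/(1 + 9.488) = 0.09535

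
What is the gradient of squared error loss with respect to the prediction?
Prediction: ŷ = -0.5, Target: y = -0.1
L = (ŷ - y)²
∂L/∂ŷ = -0.8

∂L/∂ŷ = 2(ŷ - y) = 2(-0.5 - -0.1) = 2(-0.4) = -0.8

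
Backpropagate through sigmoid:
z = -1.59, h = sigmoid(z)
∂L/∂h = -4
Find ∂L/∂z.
∂L/∂z = -0.5628

σ(-1.59) = 0.1694
σ'(-1.59) = σ(-1.59)(1 - σ(-1.59)) = 0.1694 × 0.8306 = 0.1407
∂L/∂z = ∂L/∂h · σ'(z) = -4 × 0.1407 = -0.5628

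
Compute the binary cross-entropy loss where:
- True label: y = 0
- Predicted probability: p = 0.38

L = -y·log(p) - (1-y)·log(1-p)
L = 0.478

L = -0·log(0.38) - 1·log(0.62) = -log(0.62) = 0.478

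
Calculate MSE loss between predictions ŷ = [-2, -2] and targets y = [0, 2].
MSE = 10

MSE = (1/2)((-2-0)² + (-2-2)²) = (1/2)(4 + 16) = 10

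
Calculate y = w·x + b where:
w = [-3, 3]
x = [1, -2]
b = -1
y = -10

y = (-3)(1) + (3)(-2) + -1 = -10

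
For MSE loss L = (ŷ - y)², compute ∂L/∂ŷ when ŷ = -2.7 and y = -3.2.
∂L/∂ŷ = 1.0

∂L/∂ŷ = 2(ŷ - y) = 2(-2.7 - -3.2) = 2(0.5) = 1.0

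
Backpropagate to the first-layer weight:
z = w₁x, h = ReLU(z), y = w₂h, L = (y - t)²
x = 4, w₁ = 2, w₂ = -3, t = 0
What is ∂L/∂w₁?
∂L/∂w₁ = 576

Forward pass:
z = w₁x = 2×4 = 8
h = ReLU(8) = 8
y = w₂h = -3×8 = -24

Backward pass:
∂L/∂y = 2(y - t) = 2(-24 - 0) = -48
∂y/∂h = w₂ = -3
∂h/∂z = 1 (ReLU derivative)
∂z/∂w₁ = x = 4

∂L/∂w₁ = -48 × -3 × 1 × 4 = 576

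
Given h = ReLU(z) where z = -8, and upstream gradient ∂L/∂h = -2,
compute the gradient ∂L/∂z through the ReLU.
∂L/∂z = 0

h = ReLU(-8) = 0
Since z < 0: ∂h/∂z = 0
∂L/∂z = ∂L/∂h · ∂h/∂z = -2 × 0 = 0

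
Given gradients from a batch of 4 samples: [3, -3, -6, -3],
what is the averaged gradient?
Average gradient = -2.25

Average = (1/4)(3 + -3 + -6 + -3) = -9/4 = -2.25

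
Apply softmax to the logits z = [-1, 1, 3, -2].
p = [0.0158, 0.1166, 0.8618, 0.0058]

exp(z) = [0.3679, 2.718, 20.09, 0.1353]
Sum = 23.31
p = [0.0158, 0.1166, 0.8618, 0.0058]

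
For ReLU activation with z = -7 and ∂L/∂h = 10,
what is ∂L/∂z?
∂L/∂z = 0

h = ReLU(-7) = 0
Since z < 0: ∂h/∂z = 0
∂L/∂z = ∂L/∂h · ∂h/∂z = 10 × 0 = 0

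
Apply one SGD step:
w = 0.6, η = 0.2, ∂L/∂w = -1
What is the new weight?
w_new = 0.8

w_new = w - η·∂L/∂w = 0.6 - 0.2×(-1) = 0.6 - (-0.2) = 0.8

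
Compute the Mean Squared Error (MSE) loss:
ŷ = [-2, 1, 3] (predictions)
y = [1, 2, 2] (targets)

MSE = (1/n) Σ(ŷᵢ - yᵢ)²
MSE = 3.667

MSE = (1/3)((-2-1)² + (1-2)² + (3-2)²) = (1/3)(9 + 1 + 1) = 3.667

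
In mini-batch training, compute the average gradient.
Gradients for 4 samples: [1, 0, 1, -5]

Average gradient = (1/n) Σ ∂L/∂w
Average gradient = -0.75

Average = (1/4)(1 + 0 + 1 + -5) = -3/4 = -0.75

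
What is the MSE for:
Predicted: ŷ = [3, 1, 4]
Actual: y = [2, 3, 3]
MSE = 2

MSE = (1/3)((3-2)² + (1-3)² + (4-3)²) = (1/3)(1 + 4 + 1) = 2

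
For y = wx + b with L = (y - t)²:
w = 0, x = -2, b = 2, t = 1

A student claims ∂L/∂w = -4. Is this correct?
Correct

y = (0)(-2) + 2 = 2
∂L/∂y = 2(y - t) = 2(2 - 1) = 2
∂y/∂w = x = -2
∂L/∂w = 2 × -2 = -4

Claimed value: -4
Correct: The correct gradient is -4.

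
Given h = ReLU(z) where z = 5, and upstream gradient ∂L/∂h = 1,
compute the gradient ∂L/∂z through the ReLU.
∂L/∂z = 1

h = ReLU(5) = 5
Since z > 0: ∂h/∂z = 1
∂L/∂z = ∂L/∂h · ∂h/∂z = 1 × 1 = 1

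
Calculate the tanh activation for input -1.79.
-0.9458

tanh(-1.79) = (e^(-1.79) - e^(1.79))/(e^(-1.79) + e^(1.79)) = -0.9458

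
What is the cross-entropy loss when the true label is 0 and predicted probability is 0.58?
L = 0.8675

L = -0·log(0.58) - 1·log(0.42) = -log(0.42) = 0.8675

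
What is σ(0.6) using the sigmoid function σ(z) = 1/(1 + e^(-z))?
0.6457

sigmoid(0.6) = 1/(1 + e^(-0.6)) = 1/(1 + 0.5488) = 0.6457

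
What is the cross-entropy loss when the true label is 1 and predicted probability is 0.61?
L = 0.4943

L = -1·log(0.61) - 0·log(0.39) = -log(0.61) = 0.4943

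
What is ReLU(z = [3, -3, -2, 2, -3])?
h = [3, 0, 0, 2, 0]

ReLU applied element-wise: max(0,3)=3, max(0,-3)=0, max(0,-2)=0, max(0,2)=2, max(0,-3)=0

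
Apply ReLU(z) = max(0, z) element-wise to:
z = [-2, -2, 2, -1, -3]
h = [0, 0, 2, 0, 0]

ReLU applied element-wise: max(0,-2)=0, max(0,-2)=0, max(0,2)=2, max(0,-1)=0, max(0,-3)=0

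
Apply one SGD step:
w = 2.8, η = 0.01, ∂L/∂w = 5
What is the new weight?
w_new = 2.75

w_new = w - η·∂L/∂w = 2.8 - 0.01×(5) = 2.8 - (0.05) = 2.75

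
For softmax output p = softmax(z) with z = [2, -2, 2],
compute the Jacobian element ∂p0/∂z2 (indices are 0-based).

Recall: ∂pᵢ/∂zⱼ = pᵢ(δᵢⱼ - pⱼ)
∂p0/∂z2 = -0.2455

p = softmax(z) = [0.4955, 0.009075, 0.4955]
p0 = 0.4955, p2 = 0.4955

∂p0/∂z2 = -p0 × p2 = -0.4955 × 0.4955 = -0.2455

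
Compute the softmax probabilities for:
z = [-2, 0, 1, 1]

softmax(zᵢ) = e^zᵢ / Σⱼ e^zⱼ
p = [0.0206, 0.1522, 0.4136, 0.4136]

exp(z) = [0.1353, 1, 2.718, 2.718]
Sum = 6.572
p = [0.0206, 0.1522, 0.4136, 0.4136]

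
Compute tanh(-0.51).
-0.4699

tanh(-0.51) = (e^(-0.51) - e^(0.51))/(e^(-0.51) + e^(0.51)) = -0.4699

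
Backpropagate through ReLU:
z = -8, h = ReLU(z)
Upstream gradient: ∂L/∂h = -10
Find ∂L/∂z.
∂L/∂z = 0

h = ReLU(-8) = 0
Since z < 0: ∂h/∂z = 0
∂L/∂z = ∂L/∂h · ∂h/∂z = -10 × 0 = 0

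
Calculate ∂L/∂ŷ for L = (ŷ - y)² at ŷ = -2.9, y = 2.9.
∂L/∂ŷ = -11.6

∂L/∂ŷ = 2(ŷ - y) = 2(-2.9 - 2.9) = 2(-5.8) = -11.6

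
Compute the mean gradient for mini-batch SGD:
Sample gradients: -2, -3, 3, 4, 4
Average gradient = 1.2

Average = (1/5)(-2 + -3 + 3 + 4 + 4) = 6/5 = 1.2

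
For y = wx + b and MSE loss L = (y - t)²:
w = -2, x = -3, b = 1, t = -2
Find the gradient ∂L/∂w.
∂L/∂w = -54

y = wx + b = (-2)(-3) + 1 = 7
∂L/∂y = 2(y - t) = 2(7 - -2) = 18
∂y/∂w = x = -3
∂L/∂w = ∂L/∂y · ∂y/∂w = 18 × -3 = -54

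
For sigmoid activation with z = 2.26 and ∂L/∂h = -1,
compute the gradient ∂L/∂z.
∂L/∂z = -0.08556

σ(2.26) = 0.9055
σ'(2.26) = σ(2.26)(1 - σ(2.26)) = 0.9055 × 0.09449 = 0.08556
∂L/∂z = ∂L/∂h · σ'(z) = -1 × 0.08556 = -0.08556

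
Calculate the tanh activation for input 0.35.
0.3364

tanh(0.35) = (e^(0.35) - e^(-0.35))/(e^(0.35) + e^(-0.35)) = 0.3364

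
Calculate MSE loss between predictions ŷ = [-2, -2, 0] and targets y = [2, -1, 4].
MSE = 11

MSE = (1/3)((-2-2)² + (-2--1)² + (0-4)²) = (1/3)(16 + 1 + 16) = 11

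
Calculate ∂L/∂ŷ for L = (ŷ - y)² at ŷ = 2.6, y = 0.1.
∂L/∂ŷ = 5.0

∂L/∂ŷ = 2(ŷ - y) = 2(2.6 - 0.1) = 2(2.5) = 5.0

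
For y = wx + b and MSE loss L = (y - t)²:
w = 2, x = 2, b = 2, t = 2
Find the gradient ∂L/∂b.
∂L/∂b = 8

y = wx + b = (2)(2) + 2 = 6
∂L/∂y = 2(y - t) = 2(6 - 2) = 8
∂y/∂b = 1
∂L/∂b = ∂L/∂y · ∂y/∂b = 8 × 1 = 8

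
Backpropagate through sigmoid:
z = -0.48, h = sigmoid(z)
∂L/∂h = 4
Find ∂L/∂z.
∂L/∂z = 0.9445

σ(-0.48) = 0.3823
σ'(-0.48) = σ(-0.48)(1 - σ(-0.48)) = 0.3823 × 0.6177 = 0.2361
∂L/∂z = ∂L/∂h · σ'(z) = 4 × 0.2361 = 0.9445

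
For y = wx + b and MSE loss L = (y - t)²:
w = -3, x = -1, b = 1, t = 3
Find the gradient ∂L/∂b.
∂L/∂b = 2

y = wx + b = (-3)(-1) + 1 = 4
∂L/∂y = 2(y - t) = 2(4 - 3) = 2
∂y/∂b = 1
∂L/∂b = ∂L/∂y · ∂y/∂b = 2 × 1 = 2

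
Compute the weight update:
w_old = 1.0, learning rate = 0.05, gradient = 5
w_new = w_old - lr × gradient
w_new = 0.75

w_new = w - η·∂L/∂w = 1.0 - 0.05×(5) = 1.0 - (0.25) = 0.75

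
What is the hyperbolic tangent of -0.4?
-0.3799

tanh(-0.4) = (e^(-0.4) - e^(0.4))/(e^(-0.4) + e^(0.4)) = -0.3799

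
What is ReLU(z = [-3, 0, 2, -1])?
h = [0, 0, 2, 0]

ReLU applied element-wise: max(0,-3)=0, max(0,0)=0, max(0,2)=2, max(0,-1)=0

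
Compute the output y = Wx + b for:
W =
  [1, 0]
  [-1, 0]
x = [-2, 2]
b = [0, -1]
y = [-2, 1]

Wx = [1×-2 + 0×2, -1×-2 + 0×2]
   = [-2, 2]
y = Wx + b = [-2 + 0, 2 + -1] = [-2, 1]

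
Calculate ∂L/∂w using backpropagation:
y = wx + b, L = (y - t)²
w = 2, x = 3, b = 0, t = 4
∂L/∂w = 12

y = wx + b = (2)(3) + 0 = 6
∂L/∂y = 2(y - t) = 2(6 - 4) = 4
∂y/∂w = x = 3
∂L/∂w = ∂L/∂y · ∂y/∂w = 4 × 3 = 12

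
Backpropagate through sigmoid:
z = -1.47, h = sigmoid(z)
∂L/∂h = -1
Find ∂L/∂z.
∂L/∂z = -0.152

σ(-1.47) = 0.1869
σ'(-1.47) = σ(-1.47)(1 - σ(-1.47)) = 0.1869 × 0.8131 = 0.152
∂L/∂z = ∂L/∂h · σ'(z) = -1 × 0.152 = -0.152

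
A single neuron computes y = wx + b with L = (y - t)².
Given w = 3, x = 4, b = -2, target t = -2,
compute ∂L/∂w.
∂L/∂w = 96

y = wx + b = (3)(4) + -2 = 10
∂L/∂y = 2(y - t) = 2(10 - -2) = 24
∂y/∂w = x = 4
∂L/∂w = ∂L/∂y · ∂y/∂w = 24 × 4 = 96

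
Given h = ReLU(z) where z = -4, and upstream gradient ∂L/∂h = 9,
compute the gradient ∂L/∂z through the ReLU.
∂L/∂z = 0

h = ReLU(-4) = 0
Since z < 0: ∂h/∂z = 0
∂L/∂z = ∂L/∂h · ∂h/∂z = 9 × 0 = 0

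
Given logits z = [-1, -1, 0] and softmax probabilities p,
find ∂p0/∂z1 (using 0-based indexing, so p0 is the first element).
∂p0/∂z1 = -0.04492

p = softmax(z) = [0.2119, 0.2119, 0.5761]
p0 = 0.2119, p1 = 0.2119

∂p0/∂z1 = -p0 × p1 = -0.2119 × 0.2119 = -0.04492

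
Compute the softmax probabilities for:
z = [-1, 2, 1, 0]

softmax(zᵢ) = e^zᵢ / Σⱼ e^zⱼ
p = [0.0321, 0.6439, 0.2369, 0.0871]

exp(z) = [0.3679, 7.389, 2.718, 1]
Sum = 11.48
p = [0.0321, 0.6439, 0.2369, 0.0871]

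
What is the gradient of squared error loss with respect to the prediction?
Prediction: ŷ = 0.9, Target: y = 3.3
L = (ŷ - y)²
∂L/∂ŷ = -4.8

∂L/∂ŷ = 2(ŷ - y) = 2(0.9 - 3.3) = 2(-2.4) = -4.8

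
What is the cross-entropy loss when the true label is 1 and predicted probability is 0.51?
L = 0.6733

L = -1·log(0.51) - 0·log(0.49) = -log(0.51) = 0.6733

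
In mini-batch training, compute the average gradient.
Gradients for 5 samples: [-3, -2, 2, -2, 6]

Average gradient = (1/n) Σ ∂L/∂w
Average gradient = 0.2

Average = (1/5)(-3 + -2 + 2 + -2 + 6) = 1/5 = 0.2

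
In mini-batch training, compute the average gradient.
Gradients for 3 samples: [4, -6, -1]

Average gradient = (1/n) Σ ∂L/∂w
Average gradient = -1

Average = (1/3)(4 + -6 + -1) = -3/3 = -1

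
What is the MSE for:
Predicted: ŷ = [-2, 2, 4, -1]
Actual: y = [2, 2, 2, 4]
MSE = 11.25

MSE = (1/4)((-2-2)² + (2-2)² + (4-2)² + (-1-4)²) = (1/4)(16 + 0 + 4 + 25) = 11.25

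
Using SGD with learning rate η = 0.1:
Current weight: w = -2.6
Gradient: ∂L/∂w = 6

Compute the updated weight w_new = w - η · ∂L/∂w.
w_new = -3.2

w_new = w - η·∂L/∂w = -2.6 - 0.1×(6) = -2.6 - (0.6) = -3.2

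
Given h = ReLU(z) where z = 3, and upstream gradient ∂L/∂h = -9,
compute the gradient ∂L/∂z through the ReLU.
∂L/∂z = -9

h = ReLU(3) = 3
Since z > 0: ∂h/∂z = 1
∂L/∂z = ∂L/∂h · ∂h/∂z = -9 × 1 = -9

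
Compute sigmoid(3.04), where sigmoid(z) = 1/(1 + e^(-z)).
0.9543

sigmoid(3.04) = 1/(1 + e^(-3.04)) = 1/(1 + 0.04783) = 0.9543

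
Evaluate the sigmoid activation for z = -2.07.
0.112

sigmoid(-2.07) = 1/(1 + e^(2.07)) = 1/(1 + 7.925) = 0.112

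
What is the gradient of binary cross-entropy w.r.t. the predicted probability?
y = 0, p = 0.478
∂L/∂p = 1.916

∂L/∂p = -y/p + (1-y)/(1-p) = 0 + 1/0.522 = 1.916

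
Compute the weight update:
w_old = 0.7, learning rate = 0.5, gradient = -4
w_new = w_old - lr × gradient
w_new = 2.7

w_new = w - η·∂L/∂w = 0.7 - 0.5×(-4) = 0.7 - (-2) = 2.7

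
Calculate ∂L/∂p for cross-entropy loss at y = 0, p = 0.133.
∂L/∂p = 1.153

∂L/∂p = -y/p + (1-y)/(1-p) = 0 + 1/0.867 = 1.153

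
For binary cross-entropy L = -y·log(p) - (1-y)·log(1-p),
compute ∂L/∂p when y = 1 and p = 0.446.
∂L/∂p = -2.242

∂L/∂p = -y/p + (1-y)/(1-p) = -1/0.446 + 0 = -2.242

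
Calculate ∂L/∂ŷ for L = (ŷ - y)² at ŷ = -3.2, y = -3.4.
∂L/∂ŷ = 0.4

∂L/∂ŷ = 2(ŷ - y) = 2(-3.2 - -3.4) = 2(0.2) = 0.4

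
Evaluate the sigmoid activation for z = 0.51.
0.6248

sigmoid(0.51) = 1/(1 + e^(-0.51)) = 1/(1 + 0.6005) = 0.6248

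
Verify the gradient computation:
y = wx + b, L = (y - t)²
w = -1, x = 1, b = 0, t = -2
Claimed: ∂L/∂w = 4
Incorrect

y = (-1)(1) + 0 = -1
∂L/∂y = 2(y - t) = 2(-1 - -2) = 2
∂y/∂w = x = 1
∂L/∂w = 2 × 1 = 2

Claimed value: 4
Incorrect: The correct gradient is 2.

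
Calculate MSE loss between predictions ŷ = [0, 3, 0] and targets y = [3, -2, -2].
MSE = 12.67

MSE = (1/3)((0-3)² + (3--2)² + (0--2)²) = (1/3)(9 + 25 + 4) = 12.67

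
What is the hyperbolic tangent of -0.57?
-0.5154

tanh(-0.57) = (e^(-0.57) - e^(0.57))/(e^(-0.57) + e^(0.57)) = -0.5154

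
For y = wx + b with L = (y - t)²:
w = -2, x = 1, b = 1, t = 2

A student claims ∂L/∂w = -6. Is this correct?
Correct

y = (-2)(1) + 1 = -1
∂L/∂y = 2(y - t) = 2(-1 - 2) = -6
∂y/∂w = x = 1
∂L/∂w = -6 × 1 = -6

Claimed value: -6
Correct: The correct gradient is -6.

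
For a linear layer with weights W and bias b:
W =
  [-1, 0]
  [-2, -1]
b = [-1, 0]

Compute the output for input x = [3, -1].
y = [-4, -5]

Wx = [-1×3 + 0×-1, -2×3 + -1×-1]
   = [-3, -5]
y = Wx + b = [-3 + -1, -5 + 0] = [-4, -5]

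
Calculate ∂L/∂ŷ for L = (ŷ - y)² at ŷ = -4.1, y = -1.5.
∂L/∂ŷ = -5.2

∂L/∂ŷ = 2(ŷ - y) = 2(-4.1 - -1.5) = 2(-2.6) = -5.2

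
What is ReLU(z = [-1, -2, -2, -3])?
h = [0, 0, 0, 0]

ReLU applied element-wise: max(0,-1)=0, max(0,-2)=0, max(0,-2)=0, max(0,-3)=0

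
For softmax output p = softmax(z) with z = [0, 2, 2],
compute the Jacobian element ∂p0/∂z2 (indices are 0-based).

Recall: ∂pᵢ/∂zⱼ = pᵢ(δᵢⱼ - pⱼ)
∂p0/∂z2 = -0.02968

p = softmax(z) = [0.06338, 0.4683, 0.4683]
p0 = 0.06338, p2 = 0.4683

∂p0/∂z2 = -p0 × p2 = -0.06338 × 0.4683 = -0.02968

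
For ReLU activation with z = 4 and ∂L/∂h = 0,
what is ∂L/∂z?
∂L/∂z = 0

h = ReLU(4) = 4
Since z > 0: ∂h/∂z = 1
∂L/∂z = ∂L/∂h · ∂h/∂z = 0 × 1 = 0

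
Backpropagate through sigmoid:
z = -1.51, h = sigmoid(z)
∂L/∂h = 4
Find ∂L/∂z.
∂L/∂z = 0.5928

σ(-1.51) = 0.1809
σ'(-1.51) = σ(-1.51)(1 - σ(-1.51)) = 0.1809 × 0.8191 = 0.1482
∂L/∂z = ∂L/∂h · σ'(z) = 4 × 0.1482 = 0.5928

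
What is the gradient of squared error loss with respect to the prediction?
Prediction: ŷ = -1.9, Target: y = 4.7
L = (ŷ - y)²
∂L/∂ŷ = -13.2

∂L/∂ŷ = 2(ŷ - y) = 2(-1.9 - 4.7) = 2(-6.6) = -13.2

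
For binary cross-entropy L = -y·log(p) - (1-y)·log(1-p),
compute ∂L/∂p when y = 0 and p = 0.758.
∂L/∂p = 4.132

∂L/∂p = -y/p + (1-y)/(1-p) = 0 + 1/0.242 = 4.132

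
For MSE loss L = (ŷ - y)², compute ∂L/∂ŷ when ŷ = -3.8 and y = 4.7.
∂L/∂ŷ = -17.0

∂L/∂ŷ = 2(ŷ - y) = 2(-3.8 - 4.7) = 2(-8.5) = -17.0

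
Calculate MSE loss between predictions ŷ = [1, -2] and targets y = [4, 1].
MSE = 9

MSE = (1/2)((1-4)² + (-2-1)²) = (1/2)(9 + 9) = 9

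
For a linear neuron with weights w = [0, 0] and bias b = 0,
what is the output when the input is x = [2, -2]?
y = 0

y = (0)(2) + (0)(-2) + 0 = 0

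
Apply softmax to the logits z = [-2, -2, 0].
p = [0.1065, 0.1065, 0.787]

exp(z) = [0.1353, 0.1353, 1]
Sum = 1.271
p = [0.1065, 0.1065, 0.787]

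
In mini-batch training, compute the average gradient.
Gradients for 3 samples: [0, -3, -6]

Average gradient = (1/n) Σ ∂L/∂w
Average gradient = -3

Average = (1/3)(0 + -3 + -6) = -9/3 = -3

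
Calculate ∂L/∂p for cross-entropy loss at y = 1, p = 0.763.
∂L/∂p = -1.311

∂L/∂p = -y/p + (1-y)/(1-p) = -1/0.763 + 0 = -1.311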